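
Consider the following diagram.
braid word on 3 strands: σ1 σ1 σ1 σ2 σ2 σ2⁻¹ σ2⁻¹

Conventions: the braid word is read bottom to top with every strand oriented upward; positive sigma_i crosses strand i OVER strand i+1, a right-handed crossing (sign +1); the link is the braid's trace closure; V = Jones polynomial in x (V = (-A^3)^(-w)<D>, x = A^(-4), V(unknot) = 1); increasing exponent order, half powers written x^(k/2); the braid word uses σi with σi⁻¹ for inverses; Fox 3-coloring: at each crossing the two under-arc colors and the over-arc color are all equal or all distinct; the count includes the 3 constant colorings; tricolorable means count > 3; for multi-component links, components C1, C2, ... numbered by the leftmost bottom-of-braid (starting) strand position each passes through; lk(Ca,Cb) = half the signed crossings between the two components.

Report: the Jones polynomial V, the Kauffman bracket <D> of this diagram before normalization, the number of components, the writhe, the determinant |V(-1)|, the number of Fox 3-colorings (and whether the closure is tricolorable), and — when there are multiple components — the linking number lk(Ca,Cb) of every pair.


Jones polynomial: V(x) = -x^(1/2) - x^(3/2) - x^(5/2) + x^(9/2)
<D> = -A^-9 + A^-1 + A^3 + A^7; writhe +3
components 2, writhe +3 (7 crossings)
linking number lk(C1,C2) = 0
3-colorings: 27 of 3^7, det 0 — tricolorable
note: a single generator in B_3: the closure splits as T(2,3) plus 1 unknot


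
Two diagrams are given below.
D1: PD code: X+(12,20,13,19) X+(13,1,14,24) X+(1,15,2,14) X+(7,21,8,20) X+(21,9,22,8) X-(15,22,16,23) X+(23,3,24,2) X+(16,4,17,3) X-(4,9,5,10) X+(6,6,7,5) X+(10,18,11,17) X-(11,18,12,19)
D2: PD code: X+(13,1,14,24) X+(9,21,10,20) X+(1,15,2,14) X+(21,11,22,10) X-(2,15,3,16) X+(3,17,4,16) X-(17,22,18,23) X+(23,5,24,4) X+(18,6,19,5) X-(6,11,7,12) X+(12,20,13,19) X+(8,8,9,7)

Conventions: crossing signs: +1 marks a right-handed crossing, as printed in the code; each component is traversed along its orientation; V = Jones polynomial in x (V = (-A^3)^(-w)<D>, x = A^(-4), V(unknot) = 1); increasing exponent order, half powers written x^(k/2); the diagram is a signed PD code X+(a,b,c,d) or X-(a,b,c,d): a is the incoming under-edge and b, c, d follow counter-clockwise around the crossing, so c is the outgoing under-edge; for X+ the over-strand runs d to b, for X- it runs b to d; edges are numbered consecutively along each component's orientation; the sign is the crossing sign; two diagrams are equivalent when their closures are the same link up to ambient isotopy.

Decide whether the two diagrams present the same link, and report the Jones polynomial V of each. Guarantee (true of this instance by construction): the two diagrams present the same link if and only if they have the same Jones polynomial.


equivalent: yes
V(D1) = x - x^2 + 2x^3 - 2x^4 + 2x^5 - x^6 + x^7 - x^8  (w +6, c 12, <D> = -A^-14 + A^-10 - A^-6 + 2A^-2 - 2A^2 + 2A^6 - A^10 + A^14)
V(D2) = x - x^2 + 2x^3 - 2x^4 + 2x^5 - x^6 + x^7 - x^8  [12 crossings, <D> = -A^-14 + A^-10 - A^-6 + 2A^-2 - 2A^2 + 2A^6 - A^10 + A^14, w = +6]
key observation: all 2 diagrams share one V(x), hence one class


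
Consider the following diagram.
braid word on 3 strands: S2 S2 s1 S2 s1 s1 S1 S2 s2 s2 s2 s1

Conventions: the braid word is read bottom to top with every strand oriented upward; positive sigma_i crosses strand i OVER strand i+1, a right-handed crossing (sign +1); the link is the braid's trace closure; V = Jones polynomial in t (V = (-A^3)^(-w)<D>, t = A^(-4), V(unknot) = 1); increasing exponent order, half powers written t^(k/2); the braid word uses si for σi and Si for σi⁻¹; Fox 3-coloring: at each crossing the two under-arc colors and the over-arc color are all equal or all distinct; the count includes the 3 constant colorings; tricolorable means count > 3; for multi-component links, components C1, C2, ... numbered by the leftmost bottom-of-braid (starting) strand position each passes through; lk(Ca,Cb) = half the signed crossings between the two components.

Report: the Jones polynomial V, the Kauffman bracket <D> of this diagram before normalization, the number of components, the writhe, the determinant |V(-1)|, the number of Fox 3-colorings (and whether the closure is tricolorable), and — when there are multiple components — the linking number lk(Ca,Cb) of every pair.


V = -t^-1 + 2 - t + 2t^2 - t^3 + t^4 - t^5
<D> = -A^-14 + A^-10 - A^-6 + 2A^-2 - A^2 + 2A^6 - A^10 (w = +2)
1 component over 12 crossings, w = +2
9 Fox colorings among 3^12, |V(-1)| = 9: tricolorable
why: inverse pairs cancel, leaving σ2⁻¹ σ2⁻¹ σ1 σ2⁻¹ σ1 σ2 σ2 σ1


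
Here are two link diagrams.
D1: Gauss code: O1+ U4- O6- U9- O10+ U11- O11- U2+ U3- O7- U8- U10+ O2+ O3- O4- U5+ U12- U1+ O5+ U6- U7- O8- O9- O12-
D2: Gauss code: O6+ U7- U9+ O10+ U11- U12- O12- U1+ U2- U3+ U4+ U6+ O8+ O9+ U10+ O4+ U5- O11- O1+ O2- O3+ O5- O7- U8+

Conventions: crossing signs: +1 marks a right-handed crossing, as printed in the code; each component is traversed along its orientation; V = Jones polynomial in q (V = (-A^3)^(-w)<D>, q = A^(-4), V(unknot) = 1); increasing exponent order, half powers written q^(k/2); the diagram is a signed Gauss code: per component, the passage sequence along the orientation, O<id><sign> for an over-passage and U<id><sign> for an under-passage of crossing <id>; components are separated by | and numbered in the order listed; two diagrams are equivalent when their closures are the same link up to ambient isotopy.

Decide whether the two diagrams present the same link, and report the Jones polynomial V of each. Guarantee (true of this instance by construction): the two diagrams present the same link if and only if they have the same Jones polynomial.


same link: no
V(D1) = -q^-6 + q^-5 - q^-4 + 2q^-3 - q^-2 + q^-1  [12 crossings, <D> = A^-8 - A^-4 + 2 - A^4 + A^8 - A^12, w = -4]
V(D2) = q - q^2 + 2q^3 - q^4 + q^5 - q^6  (w +2, c 12, <D> = -A^-18 + A^-14 - A^-10 + 2A^-6 - A^-2 + A^2)
note: 2 classes among 2 diagrams; unequal V(q) rules out equality


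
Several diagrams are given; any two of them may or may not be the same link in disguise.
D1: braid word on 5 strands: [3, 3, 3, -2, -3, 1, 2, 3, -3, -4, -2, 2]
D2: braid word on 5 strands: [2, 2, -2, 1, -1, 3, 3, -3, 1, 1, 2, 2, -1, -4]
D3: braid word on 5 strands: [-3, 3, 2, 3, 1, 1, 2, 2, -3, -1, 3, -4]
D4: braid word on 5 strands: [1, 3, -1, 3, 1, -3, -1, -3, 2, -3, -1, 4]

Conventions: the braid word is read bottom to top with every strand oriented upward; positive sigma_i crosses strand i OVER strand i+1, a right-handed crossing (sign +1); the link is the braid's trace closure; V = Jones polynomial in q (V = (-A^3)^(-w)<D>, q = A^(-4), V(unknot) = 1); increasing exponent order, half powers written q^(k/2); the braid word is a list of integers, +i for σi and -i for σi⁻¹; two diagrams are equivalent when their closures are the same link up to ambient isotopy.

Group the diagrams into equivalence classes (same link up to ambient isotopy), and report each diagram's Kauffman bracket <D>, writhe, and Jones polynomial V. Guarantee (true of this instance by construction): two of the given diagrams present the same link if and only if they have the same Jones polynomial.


classes: {D1} | {D2, D3} | {D4}
V(D1) = q + q^3 - q^4  [12 crossings, <D> = -A^-10 + A^-6 + A^2, w = +2]
V(D2) = q - q^2 + 2q^3 - q^4 + q^5 - q^6  [14 crossings, <D> = -A^-12 + A^-8 - A^-4 + 2 - A^4 + A^8, w = +4]
V(D3) = q - q^2 + 2q^3 - q^4 + q^5 - q^6  [12 crossings, <D> = -A^-12 + A^-8 - A^-4 + 2 - A^4 + A^8, w = +4]
V(D4) = 1  [12 crossings, <D> = 1, w = 0]
note: 3 classes among 4 diagrams; unequal V(q) rules out equality


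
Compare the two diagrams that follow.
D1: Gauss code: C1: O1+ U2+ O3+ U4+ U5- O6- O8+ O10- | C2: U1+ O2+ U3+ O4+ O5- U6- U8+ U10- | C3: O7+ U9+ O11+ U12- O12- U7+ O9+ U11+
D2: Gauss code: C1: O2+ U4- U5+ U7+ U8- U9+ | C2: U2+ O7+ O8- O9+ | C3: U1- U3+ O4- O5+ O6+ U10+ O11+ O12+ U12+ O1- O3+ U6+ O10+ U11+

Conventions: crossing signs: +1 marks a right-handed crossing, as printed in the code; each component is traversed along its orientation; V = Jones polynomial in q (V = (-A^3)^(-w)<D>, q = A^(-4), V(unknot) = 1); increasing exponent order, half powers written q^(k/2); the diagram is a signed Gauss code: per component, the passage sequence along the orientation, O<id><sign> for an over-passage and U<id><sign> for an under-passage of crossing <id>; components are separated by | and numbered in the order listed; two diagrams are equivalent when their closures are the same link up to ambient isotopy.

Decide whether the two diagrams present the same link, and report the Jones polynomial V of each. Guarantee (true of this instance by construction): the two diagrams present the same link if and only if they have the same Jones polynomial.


same link: yes
V(D1) = q + q^2 + 2q^3 + q^4 - q^7  [12 crossings, <D> = -A^-16 + A^-4 + 2 + A^4 + A^8, w = +4]
V(D2) = q + q^2 + 2q^3 + q^4 - q^7  [12 crossings, <D> = -A^-10 + A^2 + 2A^6 + A^10 + A^14, w = +6]
insight: from 12 to 12 crossings by R-moves: one link, two diagrams


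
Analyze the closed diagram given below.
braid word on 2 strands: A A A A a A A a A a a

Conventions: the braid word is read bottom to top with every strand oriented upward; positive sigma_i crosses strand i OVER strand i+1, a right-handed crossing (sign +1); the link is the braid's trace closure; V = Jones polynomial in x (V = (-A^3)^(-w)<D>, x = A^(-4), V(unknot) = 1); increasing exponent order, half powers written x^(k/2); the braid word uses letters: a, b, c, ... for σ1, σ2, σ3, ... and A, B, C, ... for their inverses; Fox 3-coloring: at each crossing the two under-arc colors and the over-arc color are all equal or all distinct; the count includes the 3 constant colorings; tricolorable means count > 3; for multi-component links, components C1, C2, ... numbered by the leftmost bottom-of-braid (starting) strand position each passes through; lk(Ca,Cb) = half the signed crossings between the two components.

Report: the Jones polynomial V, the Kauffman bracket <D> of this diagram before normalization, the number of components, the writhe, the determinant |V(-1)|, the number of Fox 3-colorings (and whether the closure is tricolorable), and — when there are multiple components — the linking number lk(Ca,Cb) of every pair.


Jones polynomial: V(x) = -x^-4 + x^-3 + x^-1
<D> = -A^-5 - A^3 + A^7; writhe -3
components 1, writhe -3 (11 crossings)
3-colorings: 9 of 3^11, det 3 — tricolorable
note: free reduction leaves σ1⁻¹ σ1⁻¹ σ1⁻¹ of the original 11 letters


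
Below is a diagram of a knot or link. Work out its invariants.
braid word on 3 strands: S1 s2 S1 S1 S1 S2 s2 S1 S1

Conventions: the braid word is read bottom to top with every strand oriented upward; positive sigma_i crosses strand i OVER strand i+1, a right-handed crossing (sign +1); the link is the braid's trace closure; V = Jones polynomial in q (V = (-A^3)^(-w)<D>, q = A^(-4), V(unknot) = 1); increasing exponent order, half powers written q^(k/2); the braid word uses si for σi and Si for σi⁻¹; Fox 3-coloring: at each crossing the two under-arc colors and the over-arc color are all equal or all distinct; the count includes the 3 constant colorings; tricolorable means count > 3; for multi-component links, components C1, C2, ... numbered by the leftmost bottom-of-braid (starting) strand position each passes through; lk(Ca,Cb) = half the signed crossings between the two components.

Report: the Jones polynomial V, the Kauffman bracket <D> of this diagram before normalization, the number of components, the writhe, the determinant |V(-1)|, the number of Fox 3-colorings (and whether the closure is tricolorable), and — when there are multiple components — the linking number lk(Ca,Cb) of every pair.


Jones polynomial: V(q) = -q^(-17/2) + q^(-15/2) - q^(-13/2) + q^(-11/2) - q^(-9/2) - q^(-5/2)
<D> = A^-5 + A^3 - A^7 + A^11 - A^15 + A^19; writhe -5
components 2, writhe -5 (9 crossings)
linking number lk(C1,C2) = -3
3-colorings: 9 of 3^9, det 6 — tricolorable
note: the 1 component pair carries total linking -3


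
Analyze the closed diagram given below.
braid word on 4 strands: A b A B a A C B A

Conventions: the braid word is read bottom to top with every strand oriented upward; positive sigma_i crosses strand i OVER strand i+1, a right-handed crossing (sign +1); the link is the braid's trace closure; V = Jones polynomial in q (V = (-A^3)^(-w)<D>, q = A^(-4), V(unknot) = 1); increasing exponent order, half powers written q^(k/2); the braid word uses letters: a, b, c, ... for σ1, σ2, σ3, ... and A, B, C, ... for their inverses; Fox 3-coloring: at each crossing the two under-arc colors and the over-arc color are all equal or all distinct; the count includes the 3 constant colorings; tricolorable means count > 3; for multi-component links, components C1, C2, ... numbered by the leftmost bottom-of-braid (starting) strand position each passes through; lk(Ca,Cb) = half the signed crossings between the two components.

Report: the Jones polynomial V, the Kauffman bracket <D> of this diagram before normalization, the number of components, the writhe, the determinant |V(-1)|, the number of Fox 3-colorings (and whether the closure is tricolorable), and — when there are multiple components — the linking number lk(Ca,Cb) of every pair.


Jones polynomial: V(q) = -q^-6 + q^-5 - q^-4 + 2q^-3 - q^-2 + q^-1
<D> = -A^-11 + A^-7 - 2A^-3 + A - A^5 + A^9; writhe -5
components 1, writhe -5 (9 crossings)
3-colorings: 3 of 3^9, det 7 — not tricolorable
note: V spans 5 powers of q: at least 5 crossings in any diagram


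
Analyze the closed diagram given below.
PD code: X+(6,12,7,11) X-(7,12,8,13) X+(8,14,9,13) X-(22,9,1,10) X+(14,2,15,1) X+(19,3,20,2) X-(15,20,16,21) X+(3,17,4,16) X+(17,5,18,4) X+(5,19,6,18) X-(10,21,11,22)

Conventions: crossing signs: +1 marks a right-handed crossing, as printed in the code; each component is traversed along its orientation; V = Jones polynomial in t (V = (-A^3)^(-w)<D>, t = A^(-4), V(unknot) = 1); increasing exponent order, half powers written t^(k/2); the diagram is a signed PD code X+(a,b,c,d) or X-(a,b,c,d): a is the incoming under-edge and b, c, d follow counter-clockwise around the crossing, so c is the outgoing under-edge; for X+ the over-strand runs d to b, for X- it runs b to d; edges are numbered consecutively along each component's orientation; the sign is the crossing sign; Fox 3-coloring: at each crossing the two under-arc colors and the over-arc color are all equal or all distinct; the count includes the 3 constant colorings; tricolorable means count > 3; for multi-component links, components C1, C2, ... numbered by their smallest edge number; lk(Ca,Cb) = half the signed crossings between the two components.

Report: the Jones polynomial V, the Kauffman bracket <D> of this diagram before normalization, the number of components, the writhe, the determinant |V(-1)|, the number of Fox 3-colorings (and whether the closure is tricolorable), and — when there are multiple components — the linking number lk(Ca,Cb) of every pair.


Jones polynomial: V(t) = t^-1 - 1 + 3t - 4t^2 + 4t^3 - 4t^4 + 3t^5 - 2t^6 + t^7
<D> = -A^-19 + 2A^-15 - 3A^-11 + 4A^-7 - 4A^-3 + 4A - 3A^5 + A^9 - A^13; writhe +3
components 1, writhe +3 (11 crossings)
3-colorings: 3 of 3^11, det 23 — not tricolorable
note: V spans 8 powers of t: at least 8 crossings in any diagram


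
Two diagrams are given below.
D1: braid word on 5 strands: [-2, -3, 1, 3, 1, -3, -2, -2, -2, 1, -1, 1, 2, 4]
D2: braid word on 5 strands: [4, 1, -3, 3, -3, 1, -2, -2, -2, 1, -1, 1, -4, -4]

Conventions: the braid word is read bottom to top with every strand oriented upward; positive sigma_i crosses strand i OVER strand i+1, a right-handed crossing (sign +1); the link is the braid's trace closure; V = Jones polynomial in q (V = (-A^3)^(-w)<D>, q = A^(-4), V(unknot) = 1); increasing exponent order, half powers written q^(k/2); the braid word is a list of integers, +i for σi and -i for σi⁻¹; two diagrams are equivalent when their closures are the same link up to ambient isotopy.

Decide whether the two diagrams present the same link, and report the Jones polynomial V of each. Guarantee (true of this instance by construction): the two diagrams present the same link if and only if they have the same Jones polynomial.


equivalent: yes
V(D1) = -q^-3 + q^-2 - q^-1 + 3 - q + q^2 - q^3  (w 0, c 14, <D> = -A^-12 + A^-8 - A^-4 + 3 - A^4 + A^8 - A^12)
V(D2) = -q^-3 + q^-2 - q^-1 + 3 - q + q^2 - q^3  [14 crossings, <D> = -A^-18 + A^-14 - A^-10 + 3A^-6 - A^-2 + A^2 - A^6, w = -2]
key observation: all 2 diagrams share one V(q), hence one class


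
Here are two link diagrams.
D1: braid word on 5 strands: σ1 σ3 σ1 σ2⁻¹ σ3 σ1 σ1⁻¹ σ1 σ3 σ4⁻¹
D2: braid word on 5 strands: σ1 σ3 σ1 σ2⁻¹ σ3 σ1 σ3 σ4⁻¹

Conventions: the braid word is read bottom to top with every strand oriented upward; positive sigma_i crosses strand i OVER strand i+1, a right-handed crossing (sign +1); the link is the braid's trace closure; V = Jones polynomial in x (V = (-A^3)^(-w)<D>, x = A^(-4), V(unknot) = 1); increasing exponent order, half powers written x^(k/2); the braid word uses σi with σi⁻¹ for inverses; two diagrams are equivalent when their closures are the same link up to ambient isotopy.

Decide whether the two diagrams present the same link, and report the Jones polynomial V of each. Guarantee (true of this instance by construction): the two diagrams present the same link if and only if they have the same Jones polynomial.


equivalent: yes
D1 (bracket A^-20 - 2A^-16 + A^-12 - 2A^-8 + 2A^-4 + A^4; 10 crossings at w = +4): V = x^2 + 2x^4 - 2x^5 + x^6 - 2x^7 + x^8
V(D2) = x^2 + 2x^4 - 2x^5 + x^6 - 2x^7 + x^8  (w +4, c 8, <D> = A^-20 - 2A^-16 + A^-12 - 2A^-8 + 2A^-4 + A^4)
key observation: all 2 diagrams share one V(x), hence one class


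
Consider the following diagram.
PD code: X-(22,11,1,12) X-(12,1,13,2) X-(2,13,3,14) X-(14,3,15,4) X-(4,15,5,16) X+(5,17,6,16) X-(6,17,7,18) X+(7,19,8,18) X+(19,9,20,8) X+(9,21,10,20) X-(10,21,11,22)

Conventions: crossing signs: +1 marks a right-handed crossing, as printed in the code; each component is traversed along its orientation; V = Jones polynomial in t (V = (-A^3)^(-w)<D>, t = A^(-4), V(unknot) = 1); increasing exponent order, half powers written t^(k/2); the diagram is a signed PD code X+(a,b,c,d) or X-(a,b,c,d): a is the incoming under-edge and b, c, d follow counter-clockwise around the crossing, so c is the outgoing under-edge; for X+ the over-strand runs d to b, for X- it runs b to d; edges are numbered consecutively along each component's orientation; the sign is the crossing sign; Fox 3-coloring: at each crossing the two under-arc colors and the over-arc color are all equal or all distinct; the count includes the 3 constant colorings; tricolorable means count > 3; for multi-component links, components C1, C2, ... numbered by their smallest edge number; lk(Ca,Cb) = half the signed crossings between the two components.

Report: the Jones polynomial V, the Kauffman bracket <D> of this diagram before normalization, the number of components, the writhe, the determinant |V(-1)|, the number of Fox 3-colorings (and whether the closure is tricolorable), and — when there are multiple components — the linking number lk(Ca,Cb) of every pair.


V = -t^-4 + t^-3 + t^-1
<D> = -A^-5 - A^3 + A^7 (w = -3)
1 component over 11 crossings, w = -3
9 Fox colorings among 3^11, |V(-1)| = 3: tricolorable
why: the span of V is 3, forcing >= 3 crossings in any diagram


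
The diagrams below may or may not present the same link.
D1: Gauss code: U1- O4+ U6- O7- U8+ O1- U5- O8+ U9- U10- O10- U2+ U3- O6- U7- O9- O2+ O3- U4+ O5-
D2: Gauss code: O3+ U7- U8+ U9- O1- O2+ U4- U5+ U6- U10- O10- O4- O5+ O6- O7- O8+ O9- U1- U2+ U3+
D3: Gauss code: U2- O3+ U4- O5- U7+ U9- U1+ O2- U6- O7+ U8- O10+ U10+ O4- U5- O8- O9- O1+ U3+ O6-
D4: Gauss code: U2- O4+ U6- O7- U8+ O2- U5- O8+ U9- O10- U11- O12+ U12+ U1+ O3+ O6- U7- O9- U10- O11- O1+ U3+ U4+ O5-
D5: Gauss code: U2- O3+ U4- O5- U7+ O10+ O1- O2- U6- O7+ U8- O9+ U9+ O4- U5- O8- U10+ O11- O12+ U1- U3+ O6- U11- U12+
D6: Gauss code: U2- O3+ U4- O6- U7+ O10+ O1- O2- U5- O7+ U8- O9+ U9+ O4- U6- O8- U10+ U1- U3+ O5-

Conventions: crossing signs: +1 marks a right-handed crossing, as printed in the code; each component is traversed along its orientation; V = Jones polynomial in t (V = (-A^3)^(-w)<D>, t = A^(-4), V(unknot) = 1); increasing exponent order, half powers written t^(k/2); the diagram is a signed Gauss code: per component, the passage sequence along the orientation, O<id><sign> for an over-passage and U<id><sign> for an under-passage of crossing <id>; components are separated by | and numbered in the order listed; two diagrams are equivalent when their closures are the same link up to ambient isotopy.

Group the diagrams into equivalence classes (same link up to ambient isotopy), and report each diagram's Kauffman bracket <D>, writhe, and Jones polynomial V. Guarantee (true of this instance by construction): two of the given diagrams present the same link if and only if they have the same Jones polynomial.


equivalence classes: {D1, D3, D4, D5, D6} | {D2}
D1 (bracket A^-16 - 2A^-12 + 3A^-8 - 3A^-4 + 4 - 3A^4 + 2A^8 - A^12; 10 crossings at w = -4): V = -t^-6 + 2t^-5 - 3t^-4 + 4t^-3 - 3t^-2 + 3t^-1 - 2 + t
V(D2) = 1  [10 crossings, <D> = A^-6, w = -2]
V(D3) = -t^-6 + 2t^-5 - 3t^-4 + 4t^-3 - 3t^-2 + 3t^-1 - 2 + t  [10 crossings, <D> = A^-10 - 2A^-6 + 3A^-2 - 3A^2 + 4A^6 - 3A^10 + 2A^14 - A^18, w = -2]
V(D4) = -t^-6 + 2t^-5 - 3t^-4 + 4t^-3 - 3t^-2 + 3t^-1 - 2 + t  [12 crossings, <D> = A^-10 - 2A^-6 + 3A^-2 - 3A^2 + 4A^6 - 3A^10 + 2A^14 - A^18, w = -2]
V(D5) = -t^-6 + 2t^-5 - 3t^-4 + 4t^-3 - 3t^-2 + 3t^-1 - 2 + t  [12 crossings, <D> = A^-10 - 2A^-6 + 3A^-2 - 3A^2 + 4A^6 - 3A^10 + 2A^14 - A^18, w = -2]
V(D6) = -t^-6 + 2t^-5 - 3t^-4 + 4t^-3 - 3t^-2 + 3t^-1 - 2 + t  (w -2, c 10, <D> = A^-10 - 2A^-6 + 3A^-2 - 3A^2 + 4A^6 - 3A^10 + 2A^14 - A^18)
observation: 2 classes among 6 diagrams; unequal V(t) rules out equality


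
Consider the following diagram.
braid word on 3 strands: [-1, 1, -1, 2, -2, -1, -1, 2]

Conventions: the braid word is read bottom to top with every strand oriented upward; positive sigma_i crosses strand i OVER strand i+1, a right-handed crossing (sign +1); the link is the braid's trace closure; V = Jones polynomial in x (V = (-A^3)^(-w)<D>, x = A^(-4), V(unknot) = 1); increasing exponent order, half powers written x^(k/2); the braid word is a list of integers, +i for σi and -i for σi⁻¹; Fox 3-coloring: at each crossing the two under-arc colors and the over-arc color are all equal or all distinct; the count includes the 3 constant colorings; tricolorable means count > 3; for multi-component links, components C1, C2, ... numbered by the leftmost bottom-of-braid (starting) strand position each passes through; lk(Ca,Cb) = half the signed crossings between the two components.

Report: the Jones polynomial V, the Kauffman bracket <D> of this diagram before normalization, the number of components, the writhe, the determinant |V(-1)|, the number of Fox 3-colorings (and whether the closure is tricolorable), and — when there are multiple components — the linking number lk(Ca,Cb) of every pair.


V = -x^-4 + x^-3 + x^-1
<D> = A^-2 + A^6 - A^10 (w = -2)
1 component over 8 crossings, w = -2
9 Fox colorings among 3^8, |V(-1)| = 3: tricolorable
why: |V(-1)| = 3: so tricolorable, since 3 divides 3


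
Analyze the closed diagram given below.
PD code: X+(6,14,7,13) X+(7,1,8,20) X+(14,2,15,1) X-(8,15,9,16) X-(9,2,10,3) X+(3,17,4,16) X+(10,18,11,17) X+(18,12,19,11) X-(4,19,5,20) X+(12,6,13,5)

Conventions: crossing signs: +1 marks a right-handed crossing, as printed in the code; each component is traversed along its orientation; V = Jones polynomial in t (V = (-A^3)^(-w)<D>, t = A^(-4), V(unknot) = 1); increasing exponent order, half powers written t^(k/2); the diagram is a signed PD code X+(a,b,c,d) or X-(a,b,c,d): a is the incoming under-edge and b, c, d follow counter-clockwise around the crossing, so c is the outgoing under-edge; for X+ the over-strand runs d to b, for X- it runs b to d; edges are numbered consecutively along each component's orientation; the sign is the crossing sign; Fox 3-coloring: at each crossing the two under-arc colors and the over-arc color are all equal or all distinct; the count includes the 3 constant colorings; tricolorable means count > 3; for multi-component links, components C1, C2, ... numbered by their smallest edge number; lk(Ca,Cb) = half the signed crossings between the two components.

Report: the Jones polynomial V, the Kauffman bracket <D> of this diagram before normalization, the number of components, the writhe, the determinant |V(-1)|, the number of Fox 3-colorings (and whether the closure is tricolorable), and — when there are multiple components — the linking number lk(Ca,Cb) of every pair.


Jones polynomial: V(t) = t - t^2 + 2t^3 - t^4 + t^5 - t^6
<D> = -A^-12 + A^-8 - A^-4 + 2 - A^4 + A^8; writhe +4
components 1, writhe +4 (10 crossings)
3-colorings: 3 of 3^10, det 7 — not tricolorable
note: the span of V is 5, forcing >= 5 crossings in any diagram


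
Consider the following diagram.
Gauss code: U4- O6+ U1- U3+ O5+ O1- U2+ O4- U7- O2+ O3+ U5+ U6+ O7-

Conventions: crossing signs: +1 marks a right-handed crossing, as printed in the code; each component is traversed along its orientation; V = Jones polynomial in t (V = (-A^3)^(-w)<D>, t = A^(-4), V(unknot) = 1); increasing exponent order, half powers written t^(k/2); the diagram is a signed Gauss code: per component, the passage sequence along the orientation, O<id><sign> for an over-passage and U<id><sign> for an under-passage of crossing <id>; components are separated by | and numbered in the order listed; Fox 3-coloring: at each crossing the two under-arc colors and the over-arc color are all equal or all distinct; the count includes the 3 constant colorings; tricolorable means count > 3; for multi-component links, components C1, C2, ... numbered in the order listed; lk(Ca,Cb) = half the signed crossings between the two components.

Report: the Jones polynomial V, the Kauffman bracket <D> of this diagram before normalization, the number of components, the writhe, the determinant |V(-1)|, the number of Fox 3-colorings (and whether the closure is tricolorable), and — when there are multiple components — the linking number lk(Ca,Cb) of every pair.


Jones polynomial: V(t) = t^-2 - t^-1 + 2 - 2t + t^2 - t^3 + t^4
<D> = -A^-13 + A^-9 - A^-5 + 2A^-1 - 2A^3 + A^7 - A^11; writhe +1
components 1, writhe +1 (7 crossings)
3-colorings: 9 of 3^7, det 9 — tricolorable
note: V spans 6 powers of t: at least 6 crossings in any diagram


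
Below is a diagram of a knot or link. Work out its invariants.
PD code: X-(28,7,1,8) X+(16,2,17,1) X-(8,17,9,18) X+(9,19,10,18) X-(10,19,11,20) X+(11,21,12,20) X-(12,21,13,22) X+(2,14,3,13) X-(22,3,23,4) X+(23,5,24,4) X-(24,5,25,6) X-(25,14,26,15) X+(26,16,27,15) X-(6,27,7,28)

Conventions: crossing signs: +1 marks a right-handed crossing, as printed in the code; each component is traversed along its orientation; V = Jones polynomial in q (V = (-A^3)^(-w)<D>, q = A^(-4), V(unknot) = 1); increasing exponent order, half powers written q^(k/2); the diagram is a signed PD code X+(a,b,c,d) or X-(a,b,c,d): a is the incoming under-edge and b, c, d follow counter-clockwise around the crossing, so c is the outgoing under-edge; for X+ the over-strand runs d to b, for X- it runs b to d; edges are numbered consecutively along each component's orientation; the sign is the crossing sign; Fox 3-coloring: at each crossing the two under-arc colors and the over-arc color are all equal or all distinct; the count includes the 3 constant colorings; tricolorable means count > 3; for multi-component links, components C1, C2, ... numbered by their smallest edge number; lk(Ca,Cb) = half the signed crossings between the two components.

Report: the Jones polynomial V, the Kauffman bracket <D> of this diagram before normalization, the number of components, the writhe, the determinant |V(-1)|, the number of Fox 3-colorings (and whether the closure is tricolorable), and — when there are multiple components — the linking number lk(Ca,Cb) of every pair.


V(q) = q^-5 - 2q^-4 + 2q^-3 - 2q^-2 + 2q^-1 - 1 + q
bracket: A^-10 - A^-6 + 2A^-2 - 2A^2 + 2A^6 - 2A^10 + A^14, w = -2
1 component, writhe -2, over 14 crossings
det 11, colorings 3 of 3^14 — not tricolorable
observation: the span of V is 6, forcing >= 6 crossings in any diagram


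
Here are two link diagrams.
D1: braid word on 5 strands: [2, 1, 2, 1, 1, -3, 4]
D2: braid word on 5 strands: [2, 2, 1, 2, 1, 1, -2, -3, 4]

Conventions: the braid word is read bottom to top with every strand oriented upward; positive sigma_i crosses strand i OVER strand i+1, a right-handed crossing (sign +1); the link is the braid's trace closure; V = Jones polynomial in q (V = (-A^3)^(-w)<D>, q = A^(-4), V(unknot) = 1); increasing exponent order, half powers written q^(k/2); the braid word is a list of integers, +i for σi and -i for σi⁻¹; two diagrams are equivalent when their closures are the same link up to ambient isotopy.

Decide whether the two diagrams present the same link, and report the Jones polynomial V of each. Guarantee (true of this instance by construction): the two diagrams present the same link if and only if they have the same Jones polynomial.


equivalent: yes
D1 (bracket A^-7 - A^-3 + A + A^9; 7 crossings at w = +5): V = -q^(3/2) - q^(7/2) + q^(9/2) - q^(11/2)
V(D2) = -q^(3/2) - q^(7/2) + q^(9/2) - q^(11/2)  [9 crossings, <D> = A^-7 - A^-3 + A + A^9, w = +5]
observation: from 7 to 9 crossings by R-moves: one link, two diagrams


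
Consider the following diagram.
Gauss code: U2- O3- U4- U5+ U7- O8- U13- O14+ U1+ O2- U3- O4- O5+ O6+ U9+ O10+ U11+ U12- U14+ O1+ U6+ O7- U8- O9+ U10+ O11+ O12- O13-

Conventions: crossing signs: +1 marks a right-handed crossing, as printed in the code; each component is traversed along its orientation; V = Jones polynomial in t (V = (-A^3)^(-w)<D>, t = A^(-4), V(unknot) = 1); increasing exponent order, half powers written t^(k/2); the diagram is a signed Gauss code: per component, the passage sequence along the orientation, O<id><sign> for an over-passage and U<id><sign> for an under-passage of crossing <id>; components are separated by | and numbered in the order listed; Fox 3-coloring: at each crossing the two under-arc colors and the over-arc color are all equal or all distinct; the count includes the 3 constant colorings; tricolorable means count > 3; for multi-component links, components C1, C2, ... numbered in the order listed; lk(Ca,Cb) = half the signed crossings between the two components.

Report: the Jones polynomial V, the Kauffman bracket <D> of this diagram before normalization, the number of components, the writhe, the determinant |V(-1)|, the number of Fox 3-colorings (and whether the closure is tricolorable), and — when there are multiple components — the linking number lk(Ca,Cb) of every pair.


V = -t^-5 + 3t^-4 - 7t^-3 + 10t^-2 - 12t^-1 + 15 - 12t + 10t^2 - 7t^3 + 3t^4 - t^5
<D> = -A^-20 + 3A^-16 - 7A^-12 + 10A^-8 - 12A^-4 + 15 - 12A^4 + 10A^8 - 7A^12 + 3A^16 - A^20 (w = 0)
1 component over 14 crossings, w = 0
27 Fox colorings among 3^14, |V(-1)| = 81: tricolorable
why: det 81 = |V(-1)|; divisible by 3, so tricolorable


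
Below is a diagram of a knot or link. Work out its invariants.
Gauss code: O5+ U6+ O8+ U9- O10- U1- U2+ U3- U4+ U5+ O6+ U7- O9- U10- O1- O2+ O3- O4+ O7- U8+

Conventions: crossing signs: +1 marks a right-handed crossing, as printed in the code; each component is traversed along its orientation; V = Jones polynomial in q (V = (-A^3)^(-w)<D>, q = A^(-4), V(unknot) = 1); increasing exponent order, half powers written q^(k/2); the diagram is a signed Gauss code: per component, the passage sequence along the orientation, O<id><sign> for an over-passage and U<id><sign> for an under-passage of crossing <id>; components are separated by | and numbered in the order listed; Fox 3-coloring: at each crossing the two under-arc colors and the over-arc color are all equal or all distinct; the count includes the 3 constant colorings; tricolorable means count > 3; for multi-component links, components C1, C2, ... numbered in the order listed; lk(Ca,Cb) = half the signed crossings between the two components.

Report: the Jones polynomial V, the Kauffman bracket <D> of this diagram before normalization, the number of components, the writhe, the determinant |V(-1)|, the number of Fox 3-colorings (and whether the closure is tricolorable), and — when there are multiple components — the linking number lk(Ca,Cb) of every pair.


V(q) = -q^-3 + 2q^-2 - 2q^-1 + 3 - 2q + 2q^2 - q^3
bracket: -A^-12 + 2A^-8 - 2A^-4 + 3 - 2A^4 + 2A^8 - A^12, w = 0
1 component, writhe 0, over 10 crossings
det 13, colorings 3 of 3^10 — not tricolorable
observation: V spans 6 powers of q: at least 6 crossings in any diagram


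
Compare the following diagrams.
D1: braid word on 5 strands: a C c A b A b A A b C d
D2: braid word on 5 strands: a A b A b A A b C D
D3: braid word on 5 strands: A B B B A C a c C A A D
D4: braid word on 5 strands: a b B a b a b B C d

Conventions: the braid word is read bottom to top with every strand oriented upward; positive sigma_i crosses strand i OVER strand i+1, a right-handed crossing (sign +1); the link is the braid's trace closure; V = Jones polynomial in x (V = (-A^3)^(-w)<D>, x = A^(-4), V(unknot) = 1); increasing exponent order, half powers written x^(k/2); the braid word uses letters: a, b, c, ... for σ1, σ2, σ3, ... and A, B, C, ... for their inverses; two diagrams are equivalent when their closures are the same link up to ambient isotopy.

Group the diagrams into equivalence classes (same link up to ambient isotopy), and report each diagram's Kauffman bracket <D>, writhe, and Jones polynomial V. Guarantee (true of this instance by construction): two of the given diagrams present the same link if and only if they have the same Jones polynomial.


equivalence classes: {D1, D2} | {D3} | {D4}
D1 (bracket -A^-12 + 2A^-8 - 2A^-4 + 3 - 2A^4 + 2A^8 - A^12; 12 crossings at w = 0): V = -x^-3 + 2x^-2 - 2x^-1 + 3 - 2x + 2x^2 - x^3
V(D2) = -x^-3 + 2x^-2 - 2x^-1 + 3 - 2x + 2x^2 - x^3  [10 crossings, <D> = -A^-18 + 2A^-14 - 2A^-10 + 3A^-6 - 2A^-2 + 2A^2 - A^6, w = -2]
V(D3) = x^-8 - 2x^-7 + x^-6 - 2x^-5 + 2x^-4 + x^-2  [12 crossings, <D> = A^-16 + 2A^-8 - 2A^-4 + 1 - 2A^4 + A^8, w = -8]
V(D4) = x + x^3 - x^4  (w +4, c 10, <D> = -A^-4 + 1 + A^8)
key observation: V(x) takes 3 values over 4 diagrams, fixing the grouping


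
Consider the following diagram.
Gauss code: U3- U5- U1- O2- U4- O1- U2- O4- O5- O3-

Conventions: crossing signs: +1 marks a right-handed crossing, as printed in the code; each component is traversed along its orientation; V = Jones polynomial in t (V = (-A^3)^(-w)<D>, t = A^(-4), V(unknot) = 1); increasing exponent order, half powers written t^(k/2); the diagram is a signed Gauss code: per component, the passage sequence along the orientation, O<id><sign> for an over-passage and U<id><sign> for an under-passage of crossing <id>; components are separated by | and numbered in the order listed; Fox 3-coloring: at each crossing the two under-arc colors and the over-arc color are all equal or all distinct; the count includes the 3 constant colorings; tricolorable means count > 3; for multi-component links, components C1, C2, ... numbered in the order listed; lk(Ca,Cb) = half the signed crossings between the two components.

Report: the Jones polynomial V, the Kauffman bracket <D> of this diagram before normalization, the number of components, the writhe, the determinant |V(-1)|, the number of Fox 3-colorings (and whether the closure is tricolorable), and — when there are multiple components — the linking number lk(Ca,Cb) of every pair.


V = -t^-4 + t^-3 + t^-1
<D> = -A^-11 - A^-3 + A (w = -5)
1 component over 5 crossings, w = -5
9 Fox colorings among 3^5, |V(-1)| = 3: tricolorable
why: w = -5 (over 5 crossings) is diagram-only; (-A^3)^(5) removes it from V


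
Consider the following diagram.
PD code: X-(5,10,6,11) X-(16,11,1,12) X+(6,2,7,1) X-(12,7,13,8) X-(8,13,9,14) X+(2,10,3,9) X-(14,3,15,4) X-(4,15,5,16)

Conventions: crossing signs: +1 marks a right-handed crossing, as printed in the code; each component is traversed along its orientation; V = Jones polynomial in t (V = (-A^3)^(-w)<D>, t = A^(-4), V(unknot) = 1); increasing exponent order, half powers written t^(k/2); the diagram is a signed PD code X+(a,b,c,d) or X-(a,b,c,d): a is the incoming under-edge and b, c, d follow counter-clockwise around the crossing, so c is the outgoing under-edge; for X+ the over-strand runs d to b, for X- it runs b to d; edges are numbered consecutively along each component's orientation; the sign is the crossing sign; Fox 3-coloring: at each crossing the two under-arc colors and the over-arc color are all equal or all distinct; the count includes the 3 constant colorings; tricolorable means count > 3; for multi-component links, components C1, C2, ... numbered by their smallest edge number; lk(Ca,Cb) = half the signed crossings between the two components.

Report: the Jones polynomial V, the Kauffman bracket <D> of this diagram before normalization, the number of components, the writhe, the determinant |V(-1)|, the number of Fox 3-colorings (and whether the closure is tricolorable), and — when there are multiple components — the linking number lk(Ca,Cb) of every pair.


Jones polynomial: V(t) = -t^-4 + t^-3 + t^-1
<D> = A^-8 + 1 - A^4; writhe -4
components 1, writhe -4 (8 crossings)
3-colorings: 9 of 3^8, det 3 — tricolorable
note: V spans 3 powers of t: at least 3 crossings in any diagram


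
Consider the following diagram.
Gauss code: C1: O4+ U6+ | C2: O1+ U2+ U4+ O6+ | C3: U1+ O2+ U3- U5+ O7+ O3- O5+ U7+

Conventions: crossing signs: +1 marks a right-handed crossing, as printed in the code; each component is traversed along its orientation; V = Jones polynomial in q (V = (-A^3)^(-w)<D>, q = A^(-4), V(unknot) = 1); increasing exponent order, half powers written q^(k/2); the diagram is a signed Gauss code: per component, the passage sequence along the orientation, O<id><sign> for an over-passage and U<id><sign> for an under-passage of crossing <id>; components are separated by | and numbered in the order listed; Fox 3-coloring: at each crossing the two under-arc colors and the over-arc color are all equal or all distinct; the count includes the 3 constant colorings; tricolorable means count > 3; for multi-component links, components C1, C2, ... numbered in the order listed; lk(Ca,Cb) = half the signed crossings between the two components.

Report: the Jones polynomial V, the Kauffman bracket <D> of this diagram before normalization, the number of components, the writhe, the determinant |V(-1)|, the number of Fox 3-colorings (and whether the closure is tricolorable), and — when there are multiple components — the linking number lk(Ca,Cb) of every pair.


V(q) = q + 2q^3 + q^5
bracket: -A^-5 - 2A^3 - A^11, w = +5
3 components, writhe +5, over 7 crossings
lk(C1,C2) = +1
linking number lk(C1,C3) = 0
lk(C2,C3): +1
det 4, colorings 3 of 3^7 — not tricolorable
observation: |V(-1)| = 4: so not tricolorable, since 3 does not divide 4


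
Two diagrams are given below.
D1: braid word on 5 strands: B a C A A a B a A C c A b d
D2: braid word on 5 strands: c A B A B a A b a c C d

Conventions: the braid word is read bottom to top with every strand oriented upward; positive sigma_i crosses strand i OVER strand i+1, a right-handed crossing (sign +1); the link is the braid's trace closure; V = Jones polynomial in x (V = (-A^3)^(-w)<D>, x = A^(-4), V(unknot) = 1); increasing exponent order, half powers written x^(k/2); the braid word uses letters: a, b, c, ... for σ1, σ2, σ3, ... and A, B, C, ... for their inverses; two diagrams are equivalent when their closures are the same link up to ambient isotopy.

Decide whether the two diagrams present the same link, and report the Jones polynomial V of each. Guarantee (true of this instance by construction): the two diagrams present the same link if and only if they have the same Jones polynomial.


same link: yes
V(D1) = 1  [14 crossings, <D> = A^-6, w = -2]
D2 (bracket 1; 12 crossings at w = 0): V = 1
note: one V(x) for all 2 diagrams — one class (guaranteed)
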